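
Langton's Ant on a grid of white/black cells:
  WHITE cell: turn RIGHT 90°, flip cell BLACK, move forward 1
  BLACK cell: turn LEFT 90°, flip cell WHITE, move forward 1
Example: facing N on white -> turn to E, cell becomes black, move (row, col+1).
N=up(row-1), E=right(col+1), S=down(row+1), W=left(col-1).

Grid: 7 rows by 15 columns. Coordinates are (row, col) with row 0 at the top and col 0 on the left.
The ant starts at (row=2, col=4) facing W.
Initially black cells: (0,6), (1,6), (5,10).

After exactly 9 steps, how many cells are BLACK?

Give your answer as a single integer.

Answer: 10

Derivation:
Step 1: on WHITE (2,4): turn R to N, flip to black, move to (1,4). |black|=4
Step 2: on WHITE (1,4): turn R to E, flip to black, move to (1,5). |black|=5
Step 3: on WHITE (1,5): turn R to S, flip to black, move to (2,5). |black|=6
Step 4: on WHITE (2,5): turn R to W, flip to black, move to (2,4). |black|=7
Step 5: on BLACK (2,4): turn L to S, flip to white, move to (3,4). |black|=6
Step 6: on WHITE (3,4): turn R to W, flip to black, move to (3,3). |black|=7
Step 7: on WHITE (3,3): turn R to N, flip to black, move to (2,3). |black|=8
Step 8: on WHITE (2,3): turn R to E, flip to black, move to (2,4). |black|=9
Step 9: on WHITE (2,4): turn R to S, flip to black, move to (3,4). |black|=10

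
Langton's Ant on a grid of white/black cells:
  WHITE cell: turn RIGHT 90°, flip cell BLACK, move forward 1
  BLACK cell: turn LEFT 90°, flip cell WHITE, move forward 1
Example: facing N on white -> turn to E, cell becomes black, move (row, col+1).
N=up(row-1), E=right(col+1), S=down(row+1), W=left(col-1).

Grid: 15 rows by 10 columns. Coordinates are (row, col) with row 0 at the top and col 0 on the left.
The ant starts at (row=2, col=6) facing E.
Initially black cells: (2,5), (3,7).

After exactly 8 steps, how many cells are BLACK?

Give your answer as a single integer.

Answer: 8

Derivation:
Step 1: on WHITE (2,6): turn R to S, flip to black, move to (3,6). |black|=3
Step 2: on WHITE (3,6): turn R to W, flip to black, move to (3,5). |black|=4
Step 3: on WHITE (3,5): turn R to N, flip to black, move to (2,5). |black|=5
Step 4: on BLACK (2,5): turn L to W, flip to white, move to (2,4). |black|=4
Step 5: on WHITE (2,4): turn R to N, flip to black, move to (1,4). |black|=5
Step 6: on WHITE (1,4): turn R to E, flip to black, move to (1,5). |black|=6
Step 7: on WHITE (1,5): turn R to S, flip to black, move to (2,5). |black|=7
Step 8: on WHITE (2,5): turn R to W, flip to black, move to (2,4). |black|=8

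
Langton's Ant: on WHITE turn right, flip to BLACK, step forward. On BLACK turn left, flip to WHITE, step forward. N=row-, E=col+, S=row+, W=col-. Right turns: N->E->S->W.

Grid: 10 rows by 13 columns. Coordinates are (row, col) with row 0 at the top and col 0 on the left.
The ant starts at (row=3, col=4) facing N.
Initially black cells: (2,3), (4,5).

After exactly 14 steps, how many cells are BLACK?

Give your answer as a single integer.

Answer: 8

Derivation:
Step 1: on WHITE (3,4): turn R to E, flip to black, move to (3,5). |black|=3
Step 2: on WHITE (3,5): turn R to S, flip to black, move to (4,5). |black|=4
Step 3: on BLACK (4,5): turn L to E, flip to white, move to (4,6). |black|=3
Step 4: on WHITE (4,6): turn R to S, flip to black, move to (5,6). |black|=4
Step 5: on WHITE (5,6): turn R to W, flip to black, move to (5,5). |black|=5
Step 6: on WHITE (5,5): turn R to N, flip to black, move to (4,5). |black|=6
Step 7: on WHITE (4,5): turn R to E, flip to black, move to (4,6). |black|=7
Step 8: on BLACK (4,6): turn L to N, flip to white, move to (3,6). |black|=6
Step 9: on WHITE (3,6): turn R to E, flip to black, move to (3,7). |black|=7
Step 10: on WHITE (3,7): turn R to S, flip to black, move to (4,7). |black|=8
Step 11: on WHITE (4,7): turn R to W, flip to black, move to (4,6). |black|=9
Step 12: on WHITE (4,6): turn R to N, flip to black, move to (3,6). |black|=10
Step 13: on BLACK (3,6): turn L to W, flip to white, move to (3,5). |black|=9
Step 14: on BLACK (3,5): turn L to S, flip to white, move to (4,5). |black|=8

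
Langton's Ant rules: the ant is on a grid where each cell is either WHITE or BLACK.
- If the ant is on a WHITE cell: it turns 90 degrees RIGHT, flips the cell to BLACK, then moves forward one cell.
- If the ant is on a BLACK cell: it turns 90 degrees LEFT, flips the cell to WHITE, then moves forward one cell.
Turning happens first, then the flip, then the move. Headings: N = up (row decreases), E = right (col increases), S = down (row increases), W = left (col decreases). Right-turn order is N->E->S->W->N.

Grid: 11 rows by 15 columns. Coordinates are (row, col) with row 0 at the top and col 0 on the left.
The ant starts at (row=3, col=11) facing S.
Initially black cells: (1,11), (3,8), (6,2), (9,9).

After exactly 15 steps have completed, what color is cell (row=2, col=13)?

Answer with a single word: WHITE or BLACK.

Answer: BLACK

Derivation:
Step 1: on WHITE (3,11): turn R to W, flip to black, move to (3,10). |black|=5
Step 2: on WHITE (3,10): turn R to N, flip to black, move to (2,10). |black|=6
Step 3: on WHITE (2,10): turn R to E, flip to black, move to (2,11). |black|=7
Step 4: on WHITE (2,11): turn R to S, flip to black, move to (3,11). |black|=8
Step 5: on BLACK (3,11): turn L to E, flip to white, move to (3,12). |black|=7
Step 6: on WHITE (3,12): turn R to S, flip to black, move to (4,12). |black|=8
Step 7: on WHITE (4,12): turn R to W, flip to black, move to (4,11). |black|=9
Step 8: on WHITE (4,11): turn R to N, flip to black, move to (3,11). |black|=10
Step 9: on WHITE (3,11): turn R to E, flip to black, move to (3,12). |black|=11
Step 10: on BLACK (3,12): turn L to N, flip to white, move to (2,12). |black|=10
Step 11: on WHITE (2,12): turn R to E, flip to black, move to (2,13). |black|=11
Step 12: on WHITE (2,13): turn R to S, flip to black, move to (3,13). |black|=12
Step 13: on WHITE (3,13): turn R to W, flip to black, move to (3,12). |black|=13
Step 14: on WHITE (3,12): turn R to N, flip to black, move to (2,12). |black|=14
Step 15: on BLACK (2,12): turn L to W, flip to white, move to (2,11). |black|=13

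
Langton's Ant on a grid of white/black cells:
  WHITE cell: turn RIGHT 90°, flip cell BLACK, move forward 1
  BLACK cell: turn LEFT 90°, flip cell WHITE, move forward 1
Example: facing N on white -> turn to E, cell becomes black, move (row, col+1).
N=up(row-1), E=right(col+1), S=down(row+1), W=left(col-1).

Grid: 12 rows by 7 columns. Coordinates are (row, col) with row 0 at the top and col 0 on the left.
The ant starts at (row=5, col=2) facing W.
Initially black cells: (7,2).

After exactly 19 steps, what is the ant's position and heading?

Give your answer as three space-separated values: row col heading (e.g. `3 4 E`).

Step 1: on WHITE (5,2): turn R to N, flip to black, move to (4,2). |black|=2
Step 2: on WHITE (4,2): turn R to E, flip to black, move to (4,3). |black|=3
Step 3: on WHITE (4,3): turn R to S, flip to black, move to (5,3). |black|=4
Step 4: on WHITE (5,3): turn R to W, flip to black, move to (5,2). |black|=5
Step 5: on BLACK (5,2): turn L to S, flip to white, move to (6,2). |black|=4
Step 6: on WHITE (6,2): turn R to W, flip to black, move to (6,1). |black|=5
Step 7: on WHITE (6,1): turn R to N, flip to black, move to (5,1). |black|=6
Step 8: on WHITE (5,1): turn R to E, flip to black, move to (5,2). |black|=7
Step 9: on WHITE (5,2): turn R to S, flip to black, move to (6,2). |black|=8
Step 10: on BLACK (6,2): turn L to E, flip to white, move to (6,3). |black|=7
Step 11: on WHITE (6,3): turn R to S, flip to black, move to (7,3). |black|=8
Step 12: on WHITE (7,3): turn R to W, flip to black, move to (7,2). |black|=9
Step 13: on BLACK (7,2): turn L to S, flip to white, move to (8,2). |black|=8
Step 14: on WHITE (8,2): turn R to W, flip to black, move to (8,1). |black|=9
Step 15: on WHITE (8,1): turn R to N, flip to black, move to (7,1). |black|=10
Step 16: on WHITE (7,1): turn R to E, flip to black, move to (7,2). |black|=11
Step 17: on WHITE (7,2): turn R to S, flip to black, move to (8,2). |black|=12
Step 18: on BLACK (8,2): turn L to E, flip to white, move to (8,3). |black|=11
Step 19: on WHITE (8,3): turn R to S, flip to black, move to (9,3). |black|=12

Answer: 9 3 S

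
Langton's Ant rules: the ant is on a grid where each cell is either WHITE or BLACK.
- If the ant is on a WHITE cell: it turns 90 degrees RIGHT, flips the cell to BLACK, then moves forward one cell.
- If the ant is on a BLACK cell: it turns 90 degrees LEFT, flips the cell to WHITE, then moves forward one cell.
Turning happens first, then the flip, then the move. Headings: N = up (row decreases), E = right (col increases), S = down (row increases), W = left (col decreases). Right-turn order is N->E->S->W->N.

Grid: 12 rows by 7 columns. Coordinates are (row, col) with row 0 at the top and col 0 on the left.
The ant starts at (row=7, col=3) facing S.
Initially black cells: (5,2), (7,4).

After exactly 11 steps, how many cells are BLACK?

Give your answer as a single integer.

Answer: 7

Derivation:
Step 1: on WHITE (7,3): turn R to W, flip to black, move to (7,2). |black|=3
Step 2: on WHITE (7,2): turn R to N, flip to black, move to (6,2). |black|=4
Step 3: on WHITE (6,2): turn R to E, flip to black, move to (6,3). |black|=5
Step 4: on WHITE (6,3): turn R to S, flip to black, move to (7,3). |black|=6
Step 5: on BLACK (7,3): turn L to E, flip to white, move to (7,4). |black|=5
Step 6: on BLACK (7,4): turn L to N, flip to white, move to (6,4). |black|=4
Step 7: on WHITE (6,4): turn R to E, flip to black, move to (6,5). |black|=5
Step 8: on WHITE (6,5): turn R to S, flip to black, move to (7,5). |black|=6
Step 9: on WHITE (7,5): turn R to W, flip to black, move to (7,4). |black|=7
Step 10: on WHITE (7,4): turn R to N, flip to black, move to (6,4). |black|=8
Step 11: on BLACK (6,4): turn L to W, flip to white, move to (6,3). |black|=7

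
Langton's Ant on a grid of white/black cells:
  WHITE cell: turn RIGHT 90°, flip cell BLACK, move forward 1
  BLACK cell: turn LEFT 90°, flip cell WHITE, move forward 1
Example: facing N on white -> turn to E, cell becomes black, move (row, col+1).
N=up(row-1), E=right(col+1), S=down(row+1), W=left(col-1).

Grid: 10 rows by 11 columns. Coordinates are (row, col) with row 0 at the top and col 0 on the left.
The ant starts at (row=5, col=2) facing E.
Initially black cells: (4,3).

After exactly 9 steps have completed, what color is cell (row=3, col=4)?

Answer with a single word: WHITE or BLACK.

Step 1: on WHITE (5,2): turn R to S, flip to black, move to (6,2). |black|=2
Step 2: on WHITE (6,2): turn R to W, flip to black, move to (6,1). |black|=3
Step 3: on WHITE (6,1): turn R to N, flip to black, move to (5,1). |black|=4
Step 4: on WHITE (5,1): turn R to E, flip to black, move to (5,2). |black|=5
Step 5: on BLACK (5,2): turn L to N, flip to white, move to (4,2). |black|=4
Step 6: on WHITE (4,2): turn R to E, flip to black, move to (4,3). |black|=5
Step 7: on BLACK (4,3): turn L to N, flip to white, move to (3,3). |black|=4
Step 8: on WHITE (3,3): turn R to E, flip to black, move to (3,4). |black|=5
Step 9: on WHITE (3,4): turn R to S, flip to black, move to (4,4). |black|=6

Answer: BLACK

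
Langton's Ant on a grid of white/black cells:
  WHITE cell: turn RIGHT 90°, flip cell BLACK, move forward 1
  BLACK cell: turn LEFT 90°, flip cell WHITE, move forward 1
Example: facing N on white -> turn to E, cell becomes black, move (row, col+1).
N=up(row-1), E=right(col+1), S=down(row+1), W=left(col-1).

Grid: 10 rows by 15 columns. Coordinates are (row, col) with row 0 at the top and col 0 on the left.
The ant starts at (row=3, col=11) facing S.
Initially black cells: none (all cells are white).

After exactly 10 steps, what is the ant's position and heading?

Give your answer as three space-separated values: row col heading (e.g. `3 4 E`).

Answer: 2 12 N

Derivation:
Step 1: on WHITE (3,11): turn R to W, flip to black, move to (3,10). |black|=1
Step 2: on WHITE (3,10): turn R to N, flip to black, move to (2,10). |black|=2
Step 3: on WHITE (2,10): turn R to E, flip to black, move to (2,11). |black|=3
Step 4: on WHITE (2,11): turn R to S, flip to black, move to (3,11). |black|=4
Step 5: on BLACK (3,11): turn L to E, flip to white, move to (3,12). |black|=3
Step 6: on WHITE (3,12): turn R to S, flip to black, move to (4,12). |black|=4
Step 7: on WHITE (4,12): turn R to W, flip to black, move to (4,11). |black|=5
Step 8: on WHITE (4,11): turn R to N, flip to black, move to (3,11). |black|=6
Step 9: on WHITE (3,11): turn R to E, flip to black, move to (3,12). |black|=7
Step 10: on BLACK (3,12): turn L to N, flip to white, move to (2,12). |black|=6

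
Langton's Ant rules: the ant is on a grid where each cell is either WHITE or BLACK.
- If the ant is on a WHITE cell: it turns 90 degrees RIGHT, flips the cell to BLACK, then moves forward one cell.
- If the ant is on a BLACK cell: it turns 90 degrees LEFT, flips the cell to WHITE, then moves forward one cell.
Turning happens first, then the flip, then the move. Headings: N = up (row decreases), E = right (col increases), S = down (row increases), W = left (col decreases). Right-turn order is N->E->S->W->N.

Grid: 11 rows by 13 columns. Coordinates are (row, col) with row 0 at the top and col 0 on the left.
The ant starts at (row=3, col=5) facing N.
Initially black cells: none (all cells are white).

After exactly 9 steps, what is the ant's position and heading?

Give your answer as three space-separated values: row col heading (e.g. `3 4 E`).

Step 1: on WHITE (3,5): turn R to E, flip to black, move to (3,6). |black|=1
Step 2: on WHITE (3,6): turn R to S, flip to black, move to (4,6). |black|=2
Step 3: on WHITE (4,6): turn R to W, flip to black, move to (4,5). |black|=3
Step 4: on WHITE (4,5): turn R to N, flip to black, move to (3,5). |black|=4
Step 5: on BLACK (3,5): turn L to W, flip to white, move to (3,4). |black|=3
Step 6: on WHITE (3,4): turn R to N, flip to black, move to (2,4). |black|=4
Step 7: on WHITE (2,4): turn R to E, flip to black, move to (2,5). |black|=5
Step 8: on WHITE (2,5): turn R to S, flip to black, move to (3,5). |black|=6
Step 9: on WHITE (3,5): turn R to W, flip to black, move to (3,4). |black|=7

Answer: 3 4 W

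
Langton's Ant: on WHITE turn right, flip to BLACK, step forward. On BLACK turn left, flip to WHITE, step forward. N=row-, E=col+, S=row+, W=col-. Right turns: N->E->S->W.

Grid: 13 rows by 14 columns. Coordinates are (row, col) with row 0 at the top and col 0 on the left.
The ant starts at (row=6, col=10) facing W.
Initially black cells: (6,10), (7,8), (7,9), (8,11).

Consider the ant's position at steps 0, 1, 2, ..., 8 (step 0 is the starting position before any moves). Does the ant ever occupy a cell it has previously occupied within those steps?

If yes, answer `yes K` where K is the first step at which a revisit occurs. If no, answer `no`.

Answer: no

Derivation:
Step 1: on BLACK (6,10): turn L to S, flip to white, move to (7,10). |black|=3 — new cell
Step 2: on WHITE (7,10): turn R to W, flip to black, move to (7,9). |black|=4 — new cell
Step 3: on BLACK (7,9): turn L to S, flip to white, move to (8,9). |black|=3 — new cell
Step 4: on WHITE (8,9): turn R to W, flip to black, move to (8,8). |black|=4 — new cell
Step 5: on WHITE (8,8): turn R to N, flip to black, move to (7,8). |black|=5 — new cell
Step 6: on BLACK (7,8): turn L to W, flip to white, move to (7,7). |black|=4 — new cell
Step 7: on WHITE (7,7): turn R to N, flip to black, move to (6,7). |black|=5 — new cell
Step 8: on WHITE (6,7): turn R to E, flip to black, move to (6,8). |black|=6 — new cell
No revisit within 8 steps.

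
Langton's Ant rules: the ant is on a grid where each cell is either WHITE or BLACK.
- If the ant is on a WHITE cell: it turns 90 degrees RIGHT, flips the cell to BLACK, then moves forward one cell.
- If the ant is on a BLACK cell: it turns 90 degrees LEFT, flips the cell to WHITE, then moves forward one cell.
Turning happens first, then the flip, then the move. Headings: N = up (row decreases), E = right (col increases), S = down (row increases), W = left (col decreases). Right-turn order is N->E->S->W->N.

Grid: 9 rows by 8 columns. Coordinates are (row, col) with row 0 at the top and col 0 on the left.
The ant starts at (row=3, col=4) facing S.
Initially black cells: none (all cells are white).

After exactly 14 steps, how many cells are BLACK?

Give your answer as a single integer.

Answer: 10

Derivation:
Step 1: on WHITE (3,4): turn R to W, flip to black, move to (3,3). |black|=1
Step 2: on WHITE (3,3): turn R to N, flip to black, move to (2,3). |black|=2
Step 3: on WHITE (2,3): turn R to E, flip to black, move to (2,4). |black|=3
Step 4: on WHITE (2,4): turn R to S, flip to black, move to (3,4). |black|=4
Step 5: on BLACK (3,4): turn L to E, flip to white, move to (3,5). |black|=3
Step 6: on WHITE (3,5): turn R to S, flip to black, move to (4,5). |black|=4
Step 7: on WHITE (4,5): turn R to W, flip to black, move to (4,4). |black|=5
Step 8: on WHITE (4,4): turn R to N, flip to black, move to (3,4). |black|=6
Step 9: on WHITE (3,4): turn R to E, flip to black, move to (3,5). |black|=7
Step 10: on BLACK (3,5): turn L to N, flip to white, move to (2,5). |black|=6
Step 11: on WHITE (2,5): turn R to E, flip to black, move to (2,6). |black|=7
Step 12: on WHITE (2,6): turn R to S, flip to black, move to (3,6). |black|=8
Step 13: on WHITE (3,6): turn R to W, flip to black, move to (3,5). |black|=9
Step 14: on WHITE (3,5): turn R to N, flip to black, move to (2,5). |black|=10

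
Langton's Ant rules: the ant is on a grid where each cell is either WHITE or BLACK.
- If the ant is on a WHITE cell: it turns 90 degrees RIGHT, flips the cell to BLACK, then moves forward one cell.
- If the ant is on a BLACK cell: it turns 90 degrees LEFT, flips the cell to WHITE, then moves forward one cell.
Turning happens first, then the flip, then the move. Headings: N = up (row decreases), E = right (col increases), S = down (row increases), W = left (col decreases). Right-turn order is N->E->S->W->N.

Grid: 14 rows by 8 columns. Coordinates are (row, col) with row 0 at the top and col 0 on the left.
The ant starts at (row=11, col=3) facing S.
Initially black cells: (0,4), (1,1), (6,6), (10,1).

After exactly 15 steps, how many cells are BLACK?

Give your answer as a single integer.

Step 1: on WHITE (11,3): turn R to W, flip to black, move to (11,2). |black|=5
Step 2: on WHITE (11,2): turn R to N, flip to black, move to (10,2). |black|=6
Step 3: on WHITE (10,2): turn R to E, flip to black, move to (10,3). |black|=7
Step 4: on WHITE (10,3): turn R to S, flip to black, move to (11,3). |black|=8
Step 5: on BLACK (11,3): turn L to E, flip to white, move to (11,4). |black|=7
Step 6: on WHITE (11,4): turn R to S, flip to black, move to (12,4). |black|=8
Step 7: on WHITE (12,4): turn R to W, flip to black, move to (12,3). |black|=9
Step 8: on WHITE (12,3): turn R to N, flip to black, move to (11,3). |black|=10
Step 9: on WHITE (11,3): turn R to E, flip to black, move to (11,4). |black|=11
Step 10: on BLACK (11,4): turn L to N, flip to white, move to (10,4). |black|=10
Step 11: on WHITE (10,4): turn R to E, flip to black, move to (10,5). |black|=11
Step 12: on WHITE (10,5): turn R to S, flip to black, move to (11,5). |black|=12
Step 13: on WHITE (11,5): turn R to W, flip to black, move to (11,4). |black|=13
Step 14: on WHITE (11,4): turn R to N, flip to black, move to (10,4). |black|=14
Step 15: on BLACK (10,4): turn L to W, flip to white, move to (10,3). |black|=13

Answer: 13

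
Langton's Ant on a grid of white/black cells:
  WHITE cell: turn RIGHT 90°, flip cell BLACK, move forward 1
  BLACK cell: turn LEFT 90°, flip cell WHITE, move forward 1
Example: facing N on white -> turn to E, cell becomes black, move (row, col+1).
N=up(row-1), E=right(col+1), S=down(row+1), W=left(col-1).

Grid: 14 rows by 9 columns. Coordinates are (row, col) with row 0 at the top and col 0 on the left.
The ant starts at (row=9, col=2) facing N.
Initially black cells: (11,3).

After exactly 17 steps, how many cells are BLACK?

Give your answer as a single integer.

Answer: 8

Derivation:
Step 1: on WHITE (9,2): turn R to E, flip to black, move to (9,3). |black|=2
Step 2: on WHITE (9,3): turn R to S, flip to black, move to (10,3). |black|=3
Step 3: on WHITE (10,3): turn R to W, flip to black, move to (10,2). |black|=4
Step 4: on WHITE (10,2): turn R to N, flip to black, move to (9,2). |black|=5
Step 5: on BLACK (9,2): turn L to W, flip to white, move to (9,1). |black|=4
Step 6: on WHITE (9,1): turn R to N, flip to black, move to (8,1). |black|=5
Step 7: on WHITE (8,1): turn R to E, flip to black, move to (8,2). |black|=6
Step 8: on WHITE (8,2): turn R to S, flip to black, move to (9,2). |black|=7
Step 9: on WHITE (9,2): turn R to W, flip to black, move to (9,1). |black|=8
Step 10: on BLACK (9,1): turn L to S, flip to white, move to (10,1). |black|=7
Step 11: on WHITE (10,1): turn R to W, flip to black, move to (10,0). |black|=8
Step 12: on WHITE (10,0): turn R to N, flip to black, move to (9,0). |black|=9
Step 13: on WHITE (9,0): turn R to E, flip to black, move to (9,1). |black|=10
Step 14: on WHITE (9,1): turn R to S, flip to black, move to (10,1). |black|=11
Step 15: on BLACK (10,1): turn L to E, flip to white, move to (10,2). |black|=10
Step 16: on BLACK (10,2): turn L to N, flip to white, move to (9,2). |black|=9
Step 17: on BLACK (9,2): turn L to W, flip to white, move to (9,1). |black|=8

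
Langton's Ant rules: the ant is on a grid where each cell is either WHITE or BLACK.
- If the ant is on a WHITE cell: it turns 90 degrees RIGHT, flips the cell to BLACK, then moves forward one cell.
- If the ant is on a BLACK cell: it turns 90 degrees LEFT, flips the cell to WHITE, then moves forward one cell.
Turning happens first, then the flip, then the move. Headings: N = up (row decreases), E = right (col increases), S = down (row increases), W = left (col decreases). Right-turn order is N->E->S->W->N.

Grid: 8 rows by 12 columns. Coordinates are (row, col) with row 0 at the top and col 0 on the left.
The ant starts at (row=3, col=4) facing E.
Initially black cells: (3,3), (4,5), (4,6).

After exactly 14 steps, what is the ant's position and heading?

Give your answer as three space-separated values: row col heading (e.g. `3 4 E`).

Answer: 4 3 E

Derivation:
Step 1: on WHITE (3,4): turn R to S, flip to black, move to (4,4). |black|=4
Step 2: on WHITE (4,4): turn R to W, flip to black, move to (4,3). |black|=5
Step 3: on WHITE (4,3): turn R to N, flip to black, move to (3,3). |black|=6
Step 4: on BLACK (3,3): turn L to W, flip to white, move to (3,2). |black|=5
Step 5: on WHITE (3,2): turn R to N, flip to black, move to (2,2). |black|=6
Step 6: on WHITE (2,2): turn R to E, flip to black, move to (2,3). |black|=7
Step 7: on WHITE (2,3): turn R to S, flip to black, move to (3,3). |black|=8
Step 8: on WHITE (3,3): turn R to W, flip to black, move to (3,2). |black|=9
Step 9: on BLACK (3,2): turn L to S, flip to white, move to (4,2). |black|=8
Step 10: on WHITE (4,2): turn R to W, flip to black, move to (4,1). |black|=9
Step 11: on WHITE (4,1): turn R to N, flip to black, move to (3,1). |black|=10
Step 12: on WHITE (3,1): turn R to E, flip to black, move to (3,2). |black|=11
Step 13: on WHITE (3,2): turn R to S, flip to black, move to (4,2). |black|=12
Step 14: on BLACK (4,2): turn L to E, flip to white, move to (4,3). |black|=11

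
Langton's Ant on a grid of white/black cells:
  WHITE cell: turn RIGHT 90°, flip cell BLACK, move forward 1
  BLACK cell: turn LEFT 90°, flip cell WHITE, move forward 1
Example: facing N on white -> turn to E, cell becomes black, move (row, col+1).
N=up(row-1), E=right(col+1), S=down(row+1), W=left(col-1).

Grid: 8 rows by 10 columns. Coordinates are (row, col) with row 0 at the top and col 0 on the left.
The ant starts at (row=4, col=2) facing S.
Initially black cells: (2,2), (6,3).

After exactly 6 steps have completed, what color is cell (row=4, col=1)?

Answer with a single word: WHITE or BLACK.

Step 1: on WHITE (4,2): turn R to W, flip to black, move to (4,1). |black|=3
Step 2: on WHITE (4,1): turn R to N, flip to black, move to (3,1). |black|=4
Step 3: on WHITE (3,1): turn R to E, flip to black, move to (3,2). |black|=5
Step 4: on WHITE (3,2): turn R to S, flip to black, move to (4,2). |black|=6
Step 5: on BLACK (4,2): turn L to E, flip to white, move to (4,3). |black|=5
Step 6: on WHITE (4,3): turn R to S, flip to black, move to (5,3). |black|=6

Answer: BLACK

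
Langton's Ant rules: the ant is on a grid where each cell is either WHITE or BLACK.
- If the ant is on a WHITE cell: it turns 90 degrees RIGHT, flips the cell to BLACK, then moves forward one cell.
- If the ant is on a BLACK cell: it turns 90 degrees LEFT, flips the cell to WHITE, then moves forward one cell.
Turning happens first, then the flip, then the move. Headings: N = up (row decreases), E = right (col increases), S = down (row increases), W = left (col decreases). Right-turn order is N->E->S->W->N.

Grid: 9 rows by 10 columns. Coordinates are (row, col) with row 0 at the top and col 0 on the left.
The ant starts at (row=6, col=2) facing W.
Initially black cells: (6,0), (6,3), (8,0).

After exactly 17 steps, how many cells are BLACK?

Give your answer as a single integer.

Step 1: on WHITE (6,2): turn R to N, flip to black, move to (5,2). |black|=4
Step 2: on WHITE (5,2): turn R to E, flip to black, move to (5,3). |black|=5
Step 3: on WHITE (5,3): turn R to S, flip to black, move to (6,3). |black|=6
Step 4: on BLACK (6,3): turn L to E, flip to white, move to (6,4). |black|=5
Step 5: on WHITE (6,4): turn R to S, flip to black, move to (7,4). |black|=6
Step 6: on WHITE (7,4): turn R to W, flip to black, move to (7,3). |black|=7
Step 7: on WHITE (7,3): turn R to N, flip to black, move to (6,3). |black|=8
Step 8: on WHITE (6,3): turn R to E, flip to black, move to (6,4). |black|=9
Step 9: on BLACK (6,4): turn L to N, flip to white, move to (5,4). |black|=8
Step 10: on WHITE (5,4): turn R to E, flip to black, move to (5,5). |black|=9
Step 11: on WHITE (5,5): turn R to S, flip to black, move to (6,5). |black|=10
Step 12: on WHITE (6,5): turn R to W, flip to black, move to (6,4). |black|=11
Step 13: on WHITE (6,4): turn R to N, flip to black, move to (5,4). |black|=12
Step 14: on BLACK (5,4): turn L to W, flip to white, move to (5,3). |black|=11
Step 15: on BLACK (5,3): turn L to S, flip to white, move to (6,3). |black|=10
Step 16: on BLACK (6,3): turn L to E, flip to white, move to (6,4). |black|=9
Step 17: on BLACK (6,4): turn L to N, flip to white, move to (5,4). |black|=8

Answer: 8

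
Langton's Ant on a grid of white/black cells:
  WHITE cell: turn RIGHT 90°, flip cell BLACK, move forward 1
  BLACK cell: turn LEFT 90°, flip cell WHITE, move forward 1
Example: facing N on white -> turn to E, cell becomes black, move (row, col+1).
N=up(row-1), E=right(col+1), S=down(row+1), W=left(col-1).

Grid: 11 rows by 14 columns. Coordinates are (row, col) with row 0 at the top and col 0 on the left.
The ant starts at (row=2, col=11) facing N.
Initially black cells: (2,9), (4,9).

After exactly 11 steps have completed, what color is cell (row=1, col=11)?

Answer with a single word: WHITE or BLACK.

Answer: BLACK

Derivation:
Step 1: on WHITE (2,11): turn R to E, flip to black, move to (2,12). |black|=3
Step 2: on WHITE (2,12): turn R to S, flip to black, move to (3,12). |black|=4
Step 3: on WHITE (3,12): turn R to W, flip to black, move to (3,11). |black|=5
Step 4: on WHITE (3,11): turn R to N, flip to black, move to (2,11). |black|=6
Step 5: on BLACK (2,11): turn L to W, flip to white, move to (2,10). |black|=5
Step 6: on WHITE (2,10): turn R to N, flip to black, move to (1,10). |black|=6
Step 7: on WHITE (1,10): turn R to E, flip to black, move to (1,11). |black|=7
Step 8: on WHITE (1,11): turn R to S, flip to black, move to (2,11). |black|=8
Step 9: on WHITE (2,11): turn R to W, flip to black, move to (2,10). |black|=9
Step 10: on BLACK (2,10): turn L to S, flip to white, move to (3,10). |black|=8
Step 11: on WHITE (3,10): turn R to W, flip to black, move to (3,9). |black|=9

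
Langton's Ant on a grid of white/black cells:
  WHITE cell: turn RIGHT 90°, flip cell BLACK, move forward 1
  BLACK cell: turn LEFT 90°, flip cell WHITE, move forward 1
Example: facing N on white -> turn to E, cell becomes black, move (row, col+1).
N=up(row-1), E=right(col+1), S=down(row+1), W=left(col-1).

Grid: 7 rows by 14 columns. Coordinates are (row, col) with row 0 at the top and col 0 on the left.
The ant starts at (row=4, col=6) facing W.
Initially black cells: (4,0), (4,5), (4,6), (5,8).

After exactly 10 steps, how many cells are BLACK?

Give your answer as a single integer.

Step 1: on BLACK (4,6): turn L to S, flip to white, move to (5,6). |black|=3
Step 2: on WHITE (5,6): turn R to W, flip to black, move to (5,5). |black|=4
Step 3: on WHITE (5,5): turn R to N, flip to black, move to (4,5). |black|=5
Step 4: on BLACK (4,5): turn L to W, flip to white, move to (4,4). |black|=4
Step 5: on WHITE (4,4): turn R to N, flip to black, move to (3,4). |black|=5
Step 6: on WHITE (3,4): turn R to E, flip to black, move to (3,5). |black|=6
Step 7: on WHITE (3,5): turn R to S, flip to black, move to (4,5). |black|=7
Step 8: on WHITE (4,5): turn R to W, flip to black, move to (4,4). |black|=8
Step 9: on BLACK (4,4): turn L to S, flip to white, move to (5,4). |black|=7
Step 10: on WHITE (5,4): turn R to W, flip to black, move to (5,3). |black|=8

Answer: 8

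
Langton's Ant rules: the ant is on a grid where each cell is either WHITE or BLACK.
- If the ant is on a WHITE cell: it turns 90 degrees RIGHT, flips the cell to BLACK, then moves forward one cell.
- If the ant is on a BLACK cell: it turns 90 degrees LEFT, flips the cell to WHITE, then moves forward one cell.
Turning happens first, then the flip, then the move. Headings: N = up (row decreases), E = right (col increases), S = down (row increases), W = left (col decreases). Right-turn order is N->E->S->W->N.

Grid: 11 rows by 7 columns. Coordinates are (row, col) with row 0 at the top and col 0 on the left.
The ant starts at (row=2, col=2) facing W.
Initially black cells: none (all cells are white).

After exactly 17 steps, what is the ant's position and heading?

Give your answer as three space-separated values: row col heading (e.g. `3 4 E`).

Answer: 3 2 S

Derivation:
Step 1: on WHITE (2,2): turn R to N, flip to black, move to (1,2). |black|=1
Step 2: on WHITE (1,2): turn R to E, flip to black, move to (1,3). |black|=2
Step 3: on WHITE (1,3): turn R to S, flip to black, move to (2,3). |black|=3
Step 4: on WHITE (2,3): turn R to W, flip to black, move to (2,2). |black|=4
Step 5: on BLACK (2,2): turn L to S, flip to white, move to (3,2). |black|=3
Step 6: on WHITE (3,2): turn R to W, flip to black, move to (3,1). |black|=4
Step 7: on WHITE (3,1): turn R to N, flip to black, move to (2,1). |black|=5
Step 8: on WHITE (2,1): turn R to E, flip to black, move to (2,2). |black|=6
Step 9: on WHITE (2,2): turn R to S, flip to black, move to (3,2). |black|=7
Step 10: on BLACK (3,2): turn L to E, flip to white, move to (3,3). |black|=6
Step 11: on WHITE (3,3): turn R to S, flip to black, move to (4,3). |black|=7
Step 12: on WHITE (4,3): turn R to W, flip to black, move to (4,2). |black|=8
Step 13: on WHITE (4,2): turn R to N, flip to black, move to (3,2). |black|=9
Step 14: on WHITE (3,2): turn R to E, flip to black, move to (3,3). |black|=10
Step 15: on BLACK (3,3): turn L to N, flip to white, move to (2,3). |black|=9
Step 16: on BLACK (2,3): turn L to W, flip to white, move to (2,2). |black|=8
Step 17: on BLACK (2,2): turn L to S, flip to white, move to (3,2). |black|=7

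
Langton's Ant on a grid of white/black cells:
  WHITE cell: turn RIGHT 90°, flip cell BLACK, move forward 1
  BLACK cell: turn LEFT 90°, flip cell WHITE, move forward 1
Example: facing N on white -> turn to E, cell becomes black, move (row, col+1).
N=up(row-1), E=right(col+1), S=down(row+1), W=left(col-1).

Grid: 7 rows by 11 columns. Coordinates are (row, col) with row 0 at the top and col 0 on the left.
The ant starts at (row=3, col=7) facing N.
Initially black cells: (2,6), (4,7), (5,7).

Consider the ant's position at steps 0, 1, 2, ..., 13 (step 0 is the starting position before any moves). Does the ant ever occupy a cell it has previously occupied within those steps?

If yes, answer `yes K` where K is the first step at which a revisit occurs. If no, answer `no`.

Answer: yes 8

Derivation:
Step 1: on WHITE (3,7): turn R to E, flip to black, move to (3,8). |black|=4 — new cell
Step 2: on WHITE (3,8): turn R to S, flip to black, move to (4,8). |black|=5 — new cell
Step 3: on WHITE (4,8): turn R to W, flip to black, move to (4,7). |black|=6 — new cell
Step 4: on BLACK (4,7): turn L to S, flip to white, move to (5,7). |black|=5 — new cell
Step 5: on BLACK (5,7): turn L to E, flip to white, move to (5,8). |black|=4 — new cell
Step 6: on WHITE (5,8): turn R to S, flip to black, move to (6,8). |black|=5 — new cell
Step 7: on WHITE (6,8): turn R to W, flip to black, move to (6,7). |black|=6 — new cell
Step 8: on WHITE (6,7): turn R to N, flip to black, move to (5,7). |black|=7 — REVISIT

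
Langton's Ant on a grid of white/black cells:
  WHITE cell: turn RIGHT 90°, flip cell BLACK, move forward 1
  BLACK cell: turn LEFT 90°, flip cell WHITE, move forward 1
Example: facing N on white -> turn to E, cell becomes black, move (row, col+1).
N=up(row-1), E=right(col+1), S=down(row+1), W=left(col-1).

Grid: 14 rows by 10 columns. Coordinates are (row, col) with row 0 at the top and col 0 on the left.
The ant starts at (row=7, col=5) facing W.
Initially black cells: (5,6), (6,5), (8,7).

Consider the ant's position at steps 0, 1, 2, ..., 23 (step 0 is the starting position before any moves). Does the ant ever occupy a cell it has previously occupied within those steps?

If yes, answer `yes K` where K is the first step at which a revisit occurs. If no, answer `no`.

Answer: yes 5

Derivation:
Step 1: on WHITE (7,5): turn R to N, flip to black, move to (6,5). |black|=4 — new cell
Step 2: on BLACK (6,5): turn L to W, flip to white, move to (6,4). |black|=3 — new cell
Step 3: on WHITE (6,4): turn R to N, flip to black, move to (5,4). |black|=4 — new cell
Step 4: on WHITE (5,4): turn R to E, flip to black, move to (5,5). |black|=5 — new cell
Step 5: on WHITE (5,5): turn R to S, flip to black, move to (6,5). |black|=6 — REVISIT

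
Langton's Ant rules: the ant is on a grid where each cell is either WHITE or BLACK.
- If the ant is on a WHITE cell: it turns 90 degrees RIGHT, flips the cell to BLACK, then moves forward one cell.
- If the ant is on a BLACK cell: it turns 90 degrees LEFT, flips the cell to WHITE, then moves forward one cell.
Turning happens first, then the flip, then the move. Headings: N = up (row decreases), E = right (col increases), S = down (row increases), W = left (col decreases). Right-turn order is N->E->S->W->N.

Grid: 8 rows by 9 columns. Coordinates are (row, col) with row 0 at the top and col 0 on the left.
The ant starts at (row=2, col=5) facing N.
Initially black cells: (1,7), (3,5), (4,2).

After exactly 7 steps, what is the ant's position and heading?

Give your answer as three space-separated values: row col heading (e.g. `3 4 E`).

Step 1: on WHITE (2,5): turn R to E, flip to black, move to (2,6). |black|=4
Step 2: on WHITE (2,6): turn R to S, flip to black, move to (3,6). |black|=5
Step 3: on WHITE (3,6): turn R to W, flip to black, move to (3,5). |black|=6
Step 4: on BLACK (3,5): turn L to S, flip to white, move to (4,5). |black|=5
Step 5: on WHITE (4,5): turn R to W, flip to black, move to (4,4). |black|=6
Step 6: on WHITE (4,4): turn R to N, flip to black, move to (3,4). |black|=7
Step 7: on WHITE (3,4): turn R to E, flip to black, move to (3,5). |black|=8

Answer: 3 5 E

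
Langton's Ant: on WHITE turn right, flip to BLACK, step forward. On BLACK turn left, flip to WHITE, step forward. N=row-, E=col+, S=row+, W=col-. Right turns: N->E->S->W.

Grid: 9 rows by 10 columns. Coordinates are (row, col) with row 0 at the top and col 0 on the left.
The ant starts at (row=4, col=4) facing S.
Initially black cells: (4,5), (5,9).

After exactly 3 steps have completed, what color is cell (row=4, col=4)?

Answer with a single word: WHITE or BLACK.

Answer: BLACK

Derivation:
Step 1: on WHITE (4,4): turn R to W, flip to black, move to (4,3). |black|=3
Step 2: on WHITE (4,3): turn R to N, flip to black, move to (3,3). |black|=4
Step 3: on WHITE (3,3): turn R to E, flip to black, move to (3,4). |black|=5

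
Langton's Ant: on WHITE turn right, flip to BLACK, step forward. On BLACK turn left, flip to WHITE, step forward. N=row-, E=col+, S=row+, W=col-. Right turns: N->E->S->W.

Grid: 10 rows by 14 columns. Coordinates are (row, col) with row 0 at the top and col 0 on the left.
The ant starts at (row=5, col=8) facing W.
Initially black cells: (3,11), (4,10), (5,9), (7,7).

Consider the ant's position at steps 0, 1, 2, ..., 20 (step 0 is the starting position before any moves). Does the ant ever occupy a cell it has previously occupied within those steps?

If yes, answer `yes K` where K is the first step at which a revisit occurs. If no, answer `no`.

Answer: yes 7

Derivation:
Step 1: on WHITE (5,8): turn R to N, flip to black, move to (4,8). |black|=5 — new cell
Step 2: on WHITE (4,8): turn R to E, flip to black, move to (4,9). |black|=6 — new cell
Step 3: on WHITE (4,9): turn R to S, flip to black, move to (5,9). |black|=7 — new cell
Step 4: on BLACK (5,9): turn L to E, flip to white, move to (5,10). |black|=6 — new cell
Step 5: on WHITE (5,10): turn R to S, flip to black, move to (6,10). |black|=7 — new cell
Step 6: on WHITE (6,10): turn R to W, flip to black, move to (6,9). |black|=8 — new cell
Step 7: on WHITE (6,9): turn R to N, flip to black, move to (5,9). |black|=9 — REVISIT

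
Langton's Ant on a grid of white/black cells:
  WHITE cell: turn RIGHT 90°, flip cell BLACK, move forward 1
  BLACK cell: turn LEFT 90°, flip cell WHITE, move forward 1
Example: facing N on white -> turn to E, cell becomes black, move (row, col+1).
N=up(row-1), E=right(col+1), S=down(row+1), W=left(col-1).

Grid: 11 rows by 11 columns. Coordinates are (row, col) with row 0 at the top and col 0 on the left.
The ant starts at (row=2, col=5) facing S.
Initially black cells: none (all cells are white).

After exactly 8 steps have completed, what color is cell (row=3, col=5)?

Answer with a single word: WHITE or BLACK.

Answer: BLACK

Derivation:
Step 1: on WHITE (2,5): turn R to W, flip to black, move to (2,4). |black|=1
Step 2: on WHITE (2,4): turn R to N, flip to black, move to (1,4). |black|=2
Step 3: on WHITE (1,4): turn R to E, flip to black, move to (1,5). |black|=3
Step 4: on WHITE (1,5): turn R to S, flip to black, move to (2,5). |black|=4
Step 5: on BLACK (2,5): turn L to E, flip to white, move to (2,6). |black|=3
Step 6: on WHITE (2,6): turn R to S, flip to black, move to (3,6). |black|=4
Step 7: on WHITE (3,6): turn R to W, flip to black, move to (3,5). |black|=5
Step 8: on WHITE (3,5): turn R to N, flip to black, move to (2,5). |black|=6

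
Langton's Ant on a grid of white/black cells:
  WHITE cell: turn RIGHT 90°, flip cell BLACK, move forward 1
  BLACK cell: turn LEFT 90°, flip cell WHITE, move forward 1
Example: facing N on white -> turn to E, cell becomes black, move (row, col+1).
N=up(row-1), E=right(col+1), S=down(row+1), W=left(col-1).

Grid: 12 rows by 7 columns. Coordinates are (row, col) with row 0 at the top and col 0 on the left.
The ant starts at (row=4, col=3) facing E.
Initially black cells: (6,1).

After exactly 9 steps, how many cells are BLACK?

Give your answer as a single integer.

Answer: 8

Derivation:
Step 1: on WHITE (4,3): turn R to S, flip to black, move to (5,3). |black|=2
Step 2: on WHITE (5,3): turn R to W, flip to black, move to (5,2). |black|=3
Step 3: on WHITE (5,2): turn R to N, flip to black, move to (4,2). |black|=4
Step 4: on WHITE (4,2): turn R to E, flip to black, move to (4,3). |black|=5
Step 5: on BLACK (4,3): turn L to N, flip to white, move to (3,3). |black|=4
Step 6: on WHITE (3,3): turn R to E, flip to black, move to (3,4). |black|=5
Step 7: on WHITE (3,4): turn R to S, flip to black, move to (4,4). |black|=6
Step 8: on WHITE (4,4): turn R to W, flip to black, move to (4,3). |black|=7
Step 9: on WHITE (4,3): turn R to N, flip to black, move to (3,3). |black|=8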